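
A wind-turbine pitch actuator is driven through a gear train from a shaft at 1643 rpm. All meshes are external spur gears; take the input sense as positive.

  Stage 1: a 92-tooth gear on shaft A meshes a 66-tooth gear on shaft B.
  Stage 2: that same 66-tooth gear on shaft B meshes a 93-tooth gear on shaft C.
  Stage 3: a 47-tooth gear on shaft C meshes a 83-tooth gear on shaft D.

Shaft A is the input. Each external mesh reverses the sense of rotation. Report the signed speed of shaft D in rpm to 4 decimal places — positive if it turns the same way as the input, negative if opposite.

-920.3695 rpm (opposite to input, |ω| = 920.3695 rpm)

Stage 1 [92T→66T]: ω = 1643.0000×92/66 = 2290.2424 rpm, dir flips to −; running = −2290.2424
Stage 2 [66T→93T]: ω = 2290.2424×66/93 = 1625.3333 rpm, dir flips to +; running = +1625.3333
Stage 3 [47T→83T]: ω = 1625.3333×47/83 = 920.3695 rpm, dir flips to −; running = −920.3695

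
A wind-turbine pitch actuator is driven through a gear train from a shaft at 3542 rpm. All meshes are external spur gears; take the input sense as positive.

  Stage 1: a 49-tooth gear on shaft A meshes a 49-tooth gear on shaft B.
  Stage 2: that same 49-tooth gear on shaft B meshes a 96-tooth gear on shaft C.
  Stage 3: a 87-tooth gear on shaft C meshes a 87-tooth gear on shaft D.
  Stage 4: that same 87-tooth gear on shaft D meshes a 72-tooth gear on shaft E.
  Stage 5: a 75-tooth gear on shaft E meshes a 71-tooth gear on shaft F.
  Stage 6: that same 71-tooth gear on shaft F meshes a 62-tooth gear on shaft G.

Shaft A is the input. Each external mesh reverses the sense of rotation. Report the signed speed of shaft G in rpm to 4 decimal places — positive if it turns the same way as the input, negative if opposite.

+2642.5897 rpm (same as input, |ω| = 2642.5897 rpm)

Stage 1 [49T→49T]: ω = 3542.0000×49/49 = 3542.0000 rpm, dir flips to −; running = −3542.0000
Stage 2 [49T→96T]: ω = 3542.0000×49/96 = 1807.8958 rpm, dir flips to +; running = +1807.8958
Stage 3 [87T→87T]: ω = 1807.8958×87/87 = 1807.8958 rpm, dir flips to −; running = −1807.8958
Stage 4 [87T→72T]: ω = 1807.8958×87/72 = 2184.5408 rpm, dir flips to +; running = +2184.5408
Stage 5 [75T→71T]: ω = 2184.5408×75/71 = 2307.6135 rpm, dir flips to −; running = −2307.6135
Stage 6 [71T→62T]: ω = 2307.6135×71/62 = 2642.5897 rpm, dir flips to +; running = +2642.5897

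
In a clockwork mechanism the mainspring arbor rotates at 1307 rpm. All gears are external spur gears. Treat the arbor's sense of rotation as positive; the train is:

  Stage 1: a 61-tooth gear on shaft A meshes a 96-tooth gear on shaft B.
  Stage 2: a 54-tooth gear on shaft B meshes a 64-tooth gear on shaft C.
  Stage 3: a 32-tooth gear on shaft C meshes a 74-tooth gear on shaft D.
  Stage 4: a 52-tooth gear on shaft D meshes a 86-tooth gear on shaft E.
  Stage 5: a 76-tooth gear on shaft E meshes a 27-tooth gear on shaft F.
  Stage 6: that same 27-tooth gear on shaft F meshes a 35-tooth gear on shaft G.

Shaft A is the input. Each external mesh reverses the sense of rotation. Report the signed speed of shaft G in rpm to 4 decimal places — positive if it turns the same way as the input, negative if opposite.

Stage 1 [61T→96T]: ω = 1307.0000×61/96 = 830.4896 rpm, dir flips to −; running = −830.4896
Stage 2 [54T→64T]: ω = 830.4896×54/64 = 700.7256 rpm, dir flips to +; running = +700.7256
Stage 3 [32T→74T]: ω = 700.7256×32/74 = 303.0165 rpm, dir flips to −; running = −303.0165
Stage 4 [52T→86T]: ω = 303.0165×52/86 = 183.2193 rpm, dir flips to +; running = +183.2193
Stage 5 [76T→27T]: ω = 183.2193×76/27 = 515.7283 rpm, dir flips to −; running = −515.7283
Stage 6 [27T→35T]: ω = 515.7283×27/35 = 397.8475 rpm, dir flips to +; running = +397.8475

+397.8475 rpm (same as input, |ω| = 397.8475 rpm)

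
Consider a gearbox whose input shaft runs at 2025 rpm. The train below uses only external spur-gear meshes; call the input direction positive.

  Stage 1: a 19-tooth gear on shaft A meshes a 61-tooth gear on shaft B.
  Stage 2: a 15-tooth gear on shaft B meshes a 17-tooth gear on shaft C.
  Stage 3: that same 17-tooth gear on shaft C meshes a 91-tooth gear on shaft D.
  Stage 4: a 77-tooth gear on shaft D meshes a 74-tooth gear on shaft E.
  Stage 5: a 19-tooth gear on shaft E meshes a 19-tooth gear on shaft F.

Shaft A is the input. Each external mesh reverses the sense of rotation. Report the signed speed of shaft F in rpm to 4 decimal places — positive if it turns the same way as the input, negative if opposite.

Stage 1 [19T→61T]: ω = 2025.0000×19/61 = 630.7377 rpm, dir flips to −; running = −630.7377
Stage 2 [15T→17T]: ω = 630.7377×15/17 = 556.5333 rpm, dir flips to +; running = +556.5333
Stage 3 [17T→91T]: ω = 556.5333×17/91 = 103.9678 rpm, dir flips to −; running = −103.9678
Stage 4 [77T→74T]: ω = 103.9678×77/74 = 108.1827 rpm, dir flips to +; running = +108.1827
Stage 5 [19T→19T]: ω = 108.1827×19/19 = 108.1827 rpm, dir flips to −; running = −108.1827

-108.1827 rpm (opposite to input, |ω| = 108.1827 rpm)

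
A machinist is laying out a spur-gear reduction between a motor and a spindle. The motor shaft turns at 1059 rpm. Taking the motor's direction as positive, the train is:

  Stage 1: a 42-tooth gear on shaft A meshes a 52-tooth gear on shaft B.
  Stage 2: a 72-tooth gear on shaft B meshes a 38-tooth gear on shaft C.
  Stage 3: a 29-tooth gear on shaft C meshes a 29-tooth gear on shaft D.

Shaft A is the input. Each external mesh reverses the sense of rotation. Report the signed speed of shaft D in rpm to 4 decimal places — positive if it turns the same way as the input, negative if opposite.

Stage 1 [42T→52T]: ω = 1059.0000×42/52 = 855.3462 rpm, dir flips to −; running = −855.3462
Stage 2 [72T→38T]: ω = 855.3462×72/38 = 1620.6559 rpm, dir flips to +; running = +1620.6559
Stage 3 [29T→29T]: ω = 1620.6559×29/29 = 1620.6559 rpm, dir flips to −; running = −1620.6559

-1620.6559 rpm (opposite to input, |ω| = 1620.6559 rpm)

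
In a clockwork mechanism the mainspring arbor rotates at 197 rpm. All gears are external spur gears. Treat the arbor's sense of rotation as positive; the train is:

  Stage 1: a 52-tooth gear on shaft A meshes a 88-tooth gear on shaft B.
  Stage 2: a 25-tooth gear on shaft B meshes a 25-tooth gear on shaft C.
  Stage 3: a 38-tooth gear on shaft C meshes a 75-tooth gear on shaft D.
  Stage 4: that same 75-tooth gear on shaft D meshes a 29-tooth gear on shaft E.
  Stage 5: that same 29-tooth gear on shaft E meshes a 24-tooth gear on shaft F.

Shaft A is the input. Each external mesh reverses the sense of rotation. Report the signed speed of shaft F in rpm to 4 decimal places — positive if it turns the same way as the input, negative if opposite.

Stage 1 [52T→88T]: ω = 197.0000×52/88 = 116.4091 rpm, dir flips to −; running = −116.4091
Stage 2 [25T→25T]: ω = 116.4091×25/25 = 116.4091 rpm, dir flips to +; running = +116.4091
Stage 3 [38T→75T]: ω = 116.4091×38/75 = 58.9806 rpm, dir flips to −; running = −58.9806
Stage 4 [75T→29T]: ω = 58.9806×75/29 = 152.5361 rpm, dir flips to +; running = +152.5361
Stage 5 [29T→24T]: ω = 152.5361×29/24 = 184.3144 rpm, dir flips to −; running = −184.3144

-184.3144 rpm (opposite to input, |ω| = 184.3144 rpm)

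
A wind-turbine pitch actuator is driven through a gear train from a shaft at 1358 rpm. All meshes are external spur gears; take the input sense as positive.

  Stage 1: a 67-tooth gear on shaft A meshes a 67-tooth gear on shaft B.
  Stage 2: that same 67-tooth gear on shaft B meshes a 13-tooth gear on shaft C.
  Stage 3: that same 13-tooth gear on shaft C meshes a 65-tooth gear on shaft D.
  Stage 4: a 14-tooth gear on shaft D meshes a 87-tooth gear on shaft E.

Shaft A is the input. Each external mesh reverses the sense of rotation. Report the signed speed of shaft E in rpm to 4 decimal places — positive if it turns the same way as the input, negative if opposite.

Stage 1 [67T→67T]: ω = 1358.0000×67/67 = 1358.0000 rpm, dir flips to −; running = −1358.0000
Stage 2 [67T→13T]: ω = 1358.0000×67/13 = 6998.9231 rpm, dir flips to +; running = +6998.9231
Stage 3 [13T→65T]: ω = 6998.9231×13/65 = 1399.7846 rpm, dir flips to −; running = −1399.7846
Stage 4 [14T→87T]: ω = 1399.7846×14/87 = 225.2527 rpm, dir flips to +; running = +225.2527

+225.2527 rpm (same as input, |ω| = 225.2527 rpm)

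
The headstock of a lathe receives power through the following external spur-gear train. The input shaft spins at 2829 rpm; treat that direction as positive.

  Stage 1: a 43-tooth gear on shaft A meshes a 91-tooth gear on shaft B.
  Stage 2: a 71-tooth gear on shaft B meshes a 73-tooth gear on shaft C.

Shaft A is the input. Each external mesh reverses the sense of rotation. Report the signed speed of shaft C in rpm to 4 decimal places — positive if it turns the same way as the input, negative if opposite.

Stage 1 [43T→91T]: ω = 2829.0000×43/91 = 1336.7802 rpm, dir flips to −; running = −1336.7802
Stage 2 [71T→73T]: ω = 1336.7802×71/73 = 1300.1561 rpm, dir flips to +; running = +1300.1561

+1300.1561 rpm (same as input, |ω| = 1300.1561 rpm)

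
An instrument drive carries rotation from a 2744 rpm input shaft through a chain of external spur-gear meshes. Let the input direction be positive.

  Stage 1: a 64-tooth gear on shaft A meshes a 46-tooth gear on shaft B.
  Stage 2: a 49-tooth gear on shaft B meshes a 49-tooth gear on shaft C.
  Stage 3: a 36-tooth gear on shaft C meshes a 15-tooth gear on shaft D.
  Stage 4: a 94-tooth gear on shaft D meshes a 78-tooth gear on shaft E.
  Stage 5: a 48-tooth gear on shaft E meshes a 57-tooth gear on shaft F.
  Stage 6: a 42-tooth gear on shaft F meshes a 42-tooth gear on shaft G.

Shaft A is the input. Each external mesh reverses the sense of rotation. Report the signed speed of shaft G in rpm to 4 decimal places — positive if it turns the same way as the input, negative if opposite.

Stage 1 [64T→46T]: ω = 2744.0000×64/46 = 3817.7391 rpm, dir flips to −; running = −3817.7391
Stage 2 [49T→49T]: ω = 3817.7391×49/49 = 3817.7391 rpm, dir flips to +; running = +3817.7391
Stage 3 [36T→15T]: ω = 3817.7391×36/15 = 9162.5739 rpm, dir flips to −; running = −9162.5739
Stage 4 [94T→78T]: ω = 9162.5739×94/78 = 11042.0763 rpm, dir flips to +; running = +11042.0763
Stage 5 [48T→57T]: ω = 11042.0763×48/57 = 9298.5905 rpm, dir flips to −; running = −9298.5905
Stage 6 [42T→42T]: ω = 9298.5905×42/42 = 9298.5905 rpm, dir flips to +; running = +9298.5905

+9298.5905 rpm (same as input, |ω| = 9298.5905 rpm)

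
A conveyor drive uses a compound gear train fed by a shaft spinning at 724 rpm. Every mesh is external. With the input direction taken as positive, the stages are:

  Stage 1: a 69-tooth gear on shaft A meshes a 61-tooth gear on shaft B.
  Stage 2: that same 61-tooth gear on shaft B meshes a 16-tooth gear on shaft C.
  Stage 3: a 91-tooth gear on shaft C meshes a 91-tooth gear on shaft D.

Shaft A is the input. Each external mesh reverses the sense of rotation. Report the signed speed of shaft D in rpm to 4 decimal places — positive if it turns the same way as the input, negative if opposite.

-3122.2500 rpm (opposite to input, |ω| = 3122.2500 rpm)

Stage 1 [69T→61T]: ω = 724.0000×69/61 = 818.9508 rpm, dir flips to −; running = −818.9508
Stage 2 [61T→16T]: ω = 818.9508×61/16 = 3122.2500 rpm, dir flips to +; running = +3122.2500
Stage 3 [91T→91T]: ω = 3122.2500×91/91 = 3122.2500 rpm, dir flips to −; running = −3122.2500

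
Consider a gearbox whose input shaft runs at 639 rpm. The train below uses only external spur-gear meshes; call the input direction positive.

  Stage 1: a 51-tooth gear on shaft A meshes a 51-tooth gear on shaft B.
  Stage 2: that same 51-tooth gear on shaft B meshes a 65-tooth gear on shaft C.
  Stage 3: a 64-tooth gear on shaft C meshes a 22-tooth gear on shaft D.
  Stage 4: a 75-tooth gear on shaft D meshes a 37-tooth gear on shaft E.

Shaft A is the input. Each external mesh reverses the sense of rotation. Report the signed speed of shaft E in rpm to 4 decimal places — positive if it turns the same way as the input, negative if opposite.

Stage 1 [51T→51T]: ω = 639.0000×51/51 = 639.0000 rpm, dir flips to −; running = −639.0000
Stage 2 [51T→65T]: ω = 639.0000×51/65 = 501.3692 rpm, dir flips to +; running = +501.3692
Stage 3 [64T→22T]: ω = 501.3692×64/22 = 1458.5287 rpm, dir flips to −; running = −1458.5287
Stage 4 [75T→37T]: ω = 1458.5287×75/37 = 2956.4770 rpm, dir flips to +; running = +2956.4770

+2956.4770 rpm (same as input, |ω| = 2956.4770 rpm)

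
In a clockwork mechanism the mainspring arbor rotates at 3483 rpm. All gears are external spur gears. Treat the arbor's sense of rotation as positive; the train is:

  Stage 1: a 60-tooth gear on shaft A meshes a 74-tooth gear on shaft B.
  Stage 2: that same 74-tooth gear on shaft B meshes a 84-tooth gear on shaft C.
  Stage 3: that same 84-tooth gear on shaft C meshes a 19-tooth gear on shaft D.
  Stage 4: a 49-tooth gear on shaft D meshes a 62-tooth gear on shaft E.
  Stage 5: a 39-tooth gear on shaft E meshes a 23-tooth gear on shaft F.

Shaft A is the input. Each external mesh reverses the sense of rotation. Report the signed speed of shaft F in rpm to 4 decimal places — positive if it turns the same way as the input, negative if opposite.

-14739.8236 rpm (opposite to input, |ω| = 14739.8236 rpm)

Stage 1 [60T→74T]: ω = 3483.0000×60/74 = 2824.0541 rpm, dir flips to −; running = −2824.0541
Stage 2 [74T→84T]: ω = 2824.0541×74/84 = 2487.8571 rpm, dir flips to +; running = +2487.8571
Stage 3 [84T→19T]: ω = 2487.8571×84/19 = 10998.9474 rpm, dir flips to −; running = −10998.9474
Stage 4 [49T→62T]: ω = 10998.9474×49/62 = 8692.7165 rpm, dir flips to +; running = +8692.7165
Stage 5 [39T→23T]: ω = 8692.7165×39/23 = 14739.8236 rpm, dir flips to −; running = −14739.8236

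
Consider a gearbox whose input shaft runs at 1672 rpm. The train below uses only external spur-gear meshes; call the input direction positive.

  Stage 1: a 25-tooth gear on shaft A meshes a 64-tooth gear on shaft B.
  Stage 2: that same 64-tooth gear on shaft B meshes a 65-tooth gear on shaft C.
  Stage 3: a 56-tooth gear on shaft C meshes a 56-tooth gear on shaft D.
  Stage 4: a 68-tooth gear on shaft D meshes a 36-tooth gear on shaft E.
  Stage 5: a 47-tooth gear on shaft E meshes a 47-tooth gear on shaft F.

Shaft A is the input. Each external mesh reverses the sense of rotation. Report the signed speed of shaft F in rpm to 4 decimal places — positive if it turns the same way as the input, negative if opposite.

-1214.7009 rpm (opposite to input, |ω| = 1214.7009 rpm)

Stage 1 [25T→64T]: ω = 1672.0000×25/64 = 653.1250 rpm, dir flips to −; running = −653.1250
Stage 2 [64T→65T]: ω = 653.1250×64/65 = 643.0769 rpm, dir flips to +; running = +643.0769
Stage 3 [56T→56T]: ω = 643.0769×56/56 = 643.0769 rpm, dir flips to −; running = −643.0769
Stage 4 [68T→36T]: ω = 643.0769×68/36 = 1214.7009 rpm, dir flips to +; running = +1214.7009
Stage 5 [47T→47T]: ω = 1214.7009×47/47 = 1214.7009 rpm, dir flips to −; running = −1214.7009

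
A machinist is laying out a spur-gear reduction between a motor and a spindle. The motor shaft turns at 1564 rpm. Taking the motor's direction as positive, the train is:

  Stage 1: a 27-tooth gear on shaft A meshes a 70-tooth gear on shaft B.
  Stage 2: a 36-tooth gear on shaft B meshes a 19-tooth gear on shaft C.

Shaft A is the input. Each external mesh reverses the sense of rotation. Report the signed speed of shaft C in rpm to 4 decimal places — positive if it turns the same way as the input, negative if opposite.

Stage 1 [27T→70T]: ω = 1564.0000×27/70 = 603.2571 rpm, dir flips to −; running = −603.2571
Stage 2 [36T→19T]: ω = 603.2571×36/19 = 1143.0135 rpm, dir flips to +; running = +1143.0135

+1143.0135 rpm (same as input, |ω| = 1143.0135 rpm)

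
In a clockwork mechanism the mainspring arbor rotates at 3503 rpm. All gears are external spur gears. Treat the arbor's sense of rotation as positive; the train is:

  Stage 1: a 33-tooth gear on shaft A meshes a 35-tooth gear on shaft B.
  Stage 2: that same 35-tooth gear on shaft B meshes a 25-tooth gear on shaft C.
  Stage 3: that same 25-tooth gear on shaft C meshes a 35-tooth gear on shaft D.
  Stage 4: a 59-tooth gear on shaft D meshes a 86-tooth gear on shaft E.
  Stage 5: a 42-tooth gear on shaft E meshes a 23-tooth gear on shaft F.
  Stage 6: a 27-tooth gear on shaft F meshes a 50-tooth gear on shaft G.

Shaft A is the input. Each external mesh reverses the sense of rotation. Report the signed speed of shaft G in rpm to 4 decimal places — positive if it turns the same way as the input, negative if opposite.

Stage 1 [33T→35T]: ω = 3503.0000×33/35 = 3302.8286 rpm, dir flips to −; running = −3302.8286
Stage 2 [35T→25T]: ω = 3302.8286×35/25 = 4623.9600 rpm, dir flips to +; running = +4623.9600
Stage 3 [25T→35T]: ω = 4623.9600×25/35 = 3302.8286 rpm, dir flips to −; running = −3302.8286
Stage 4 [59T→86T]: ω = 3302.8286×59/86 = 2265.8940 rpm, dir flips to +; running = +2265.8940
Stage 5 [42T→23T]: ω = 2265.8940×42/23 = 4137.7195 rpm, dir flips to −; running = −4137.7195
Stage 6 [27T→50T]: ω = 4137.7195×27/50 = 2234.3685 rpm, dir flips to +; running = +2234.3685

+2234.3685 rpm (same as input, |ω| = 2234.3685 rpm)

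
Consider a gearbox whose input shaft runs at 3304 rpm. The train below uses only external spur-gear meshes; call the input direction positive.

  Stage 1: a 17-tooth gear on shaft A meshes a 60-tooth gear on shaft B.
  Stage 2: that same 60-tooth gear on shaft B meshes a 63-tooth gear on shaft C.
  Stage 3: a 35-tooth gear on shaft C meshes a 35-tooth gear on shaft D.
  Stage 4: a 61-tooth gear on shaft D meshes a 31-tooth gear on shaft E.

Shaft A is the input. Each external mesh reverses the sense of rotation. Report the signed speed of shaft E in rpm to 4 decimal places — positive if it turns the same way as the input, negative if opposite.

+1754.3513 rpm (same as input, |ω| = 1754.3513 rpm)

Stage 1 [17T→60T]: ω = 3304.0000×17/60 = 936.1333 rpm, dir flips to −; running = −936.1333
Stage 2 [60T→63T]: ω = 936.1333×60/63 = 891.5556 rpm, dir flips to +; running = +891.5556
Stage 3 [35T→35T]: ω = 891.5556×35/35 = 891.5556 rpm, dir flips to −; running = −891.5556
Stage 4 [61T→31T]: ω = 891.5556×61/31 = 1754.3513 rpm, dir flips to +; running = +1754.3513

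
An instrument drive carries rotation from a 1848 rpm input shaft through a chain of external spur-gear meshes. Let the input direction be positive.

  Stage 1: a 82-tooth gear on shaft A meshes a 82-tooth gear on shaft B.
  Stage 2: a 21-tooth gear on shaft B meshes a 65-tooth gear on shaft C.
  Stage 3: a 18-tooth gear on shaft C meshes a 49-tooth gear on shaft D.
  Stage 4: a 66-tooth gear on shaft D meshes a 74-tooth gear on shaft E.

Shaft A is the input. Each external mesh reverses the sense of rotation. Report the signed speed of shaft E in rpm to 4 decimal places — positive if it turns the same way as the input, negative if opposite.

+195.6125 rpm (same as input, |ω| = 195.6125 rpm)

Stage 1 [82T→82T]: ω = 1848.0000×82/82 = 1848.0000 rpm, dir flips to −; running = −1848.0000
Stage 2 [21T→65T]: ω = 1848.0000×21/65 = 597.0462 rpm, dir flips to +; running = +597.0462
Stage 3 [18T→49T]: ω = 597.0462×18/49 = 219.3231 rpm, dir flips to −; running = −219.3231
Stage 4 [66T→74T]: ω = 219.3231×66/74 = 195.6125 rpm, dir flips to +; running = +195.6125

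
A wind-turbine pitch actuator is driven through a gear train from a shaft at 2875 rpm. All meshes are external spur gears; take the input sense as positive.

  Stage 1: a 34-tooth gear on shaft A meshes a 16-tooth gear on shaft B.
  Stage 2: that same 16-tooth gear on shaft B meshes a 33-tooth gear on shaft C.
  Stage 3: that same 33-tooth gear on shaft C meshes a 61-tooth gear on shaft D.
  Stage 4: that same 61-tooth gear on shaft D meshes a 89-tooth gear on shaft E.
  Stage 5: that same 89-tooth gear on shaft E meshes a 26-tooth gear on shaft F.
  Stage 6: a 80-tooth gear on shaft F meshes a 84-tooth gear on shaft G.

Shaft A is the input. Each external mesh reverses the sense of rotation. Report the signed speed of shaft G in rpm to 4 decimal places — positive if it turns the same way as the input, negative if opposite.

Stage 1 [34T→16T]: ω = 2875.0000×34/16 = 6109.3750 rpm, dir flips to −; running = −6109.3750
Stage 2 [16T→33T]: ω = 6109.3750×16/33 = 2962.1212 rpm, dir flips to +; running = +2962.1212
Stage 3 [33T→61T]: ω = 2962.1212×33/61 = 1602.4590 rpm, dir flips to −; running = −1602.4590
Stage 4 [61T→89T]: ω = 1602.4590×61/89 = 1098.3146 rpm, dir flips to +; running = +1098.3146
Stage 5 [89T→26T]: ω = 1098.3146×89/26 = 3759.6154 rpm, dir flips to −; running = −3759.6154
Stage 6 [80T→84T]: ω = 3759.6154×80/84 = 3580.5861 rpm, dir flips to +; running = +3580.5861

+3580.5861 rpm (same as input, |ω| = 3580.5861 rpm)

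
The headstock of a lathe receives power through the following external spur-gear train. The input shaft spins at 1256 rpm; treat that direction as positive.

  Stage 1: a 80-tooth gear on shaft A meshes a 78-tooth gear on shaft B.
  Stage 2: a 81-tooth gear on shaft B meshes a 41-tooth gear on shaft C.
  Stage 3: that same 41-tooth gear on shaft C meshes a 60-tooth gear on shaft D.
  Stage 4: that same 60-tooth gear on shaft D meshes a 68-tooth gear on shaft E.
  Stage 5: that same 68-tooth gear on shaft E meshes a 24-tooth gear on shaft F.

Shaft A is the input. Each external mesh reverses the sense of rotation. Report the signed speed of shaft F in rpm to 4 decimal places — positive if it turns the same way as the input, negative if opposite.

-4347.6923 rpm (opposite to input, |ω| = 4347.6923 rpm)

Stage 1 [80T→78T]: ω = 1256.0000×80/78 = 1288.2051 rpm, dir flips to −; running = −1288.2051
Stage 2 [81T→41T]: ω = 1288.2051×81/41 = 2544.9906 rpm, dir flips to +; running = +2544.9906
Stage 3 [41T→60T]: ω = 2544.9906×41/60 = 1739.0769 rpm, dir flips to −; running = −1739.0769
Stage 4 [60T→68T]: ω = 1739.0769×60/68 = 1534.4796 rpm, dir flips to +; running = +1534.4796
Stage 5 [68T→24T]: ω = 1534.4796×68/24 = 4347.6923 rpm, dir flips to −; running = −4347.6923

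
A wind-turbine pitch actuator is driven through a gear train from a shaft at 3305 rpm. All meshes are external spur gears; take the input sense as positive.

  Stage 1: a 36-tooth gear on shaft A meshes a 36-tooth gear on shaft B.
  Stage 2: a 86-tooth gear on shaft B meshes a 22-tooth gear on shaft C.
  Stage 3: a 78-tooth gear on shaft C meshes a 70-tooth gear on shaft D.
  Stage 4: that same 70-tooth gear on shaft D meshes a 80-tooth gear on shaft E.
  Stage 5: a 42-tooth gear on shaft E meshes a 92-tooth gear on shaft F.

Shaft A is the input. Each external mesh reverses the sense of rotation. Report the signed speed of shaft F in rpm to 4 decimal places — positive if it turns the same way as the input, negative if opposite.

-5750.6020 rpm (opposite to input, |ω| = 5750.6020 rpm)

Stage 1 [36T→36T]: ω = 3305.0000×36/36 = 3305.0000 rpm, dir flips to −; running = −3305.0000
Stage 2 [86T→22T]: ω = 3305.0000×86/22 = 12919.5455 rpm, dir flips to +; running = +12919.5455
Stage 3 [78T→70T]: ω = 12919.5455×78/70 = 14396.0649 rpm, dir flips to −; running = −14396.0649
Stage 4 [70T→80T]: ω = 14396.0649×70/80 = 12596.5568 rpm, dir flips to +; running = +12596.5568
Stage 5 [42T→92T]: ω = 12596.5568×42/92 = 5750.6020 rpm, dir flips to −; running = −5750.6020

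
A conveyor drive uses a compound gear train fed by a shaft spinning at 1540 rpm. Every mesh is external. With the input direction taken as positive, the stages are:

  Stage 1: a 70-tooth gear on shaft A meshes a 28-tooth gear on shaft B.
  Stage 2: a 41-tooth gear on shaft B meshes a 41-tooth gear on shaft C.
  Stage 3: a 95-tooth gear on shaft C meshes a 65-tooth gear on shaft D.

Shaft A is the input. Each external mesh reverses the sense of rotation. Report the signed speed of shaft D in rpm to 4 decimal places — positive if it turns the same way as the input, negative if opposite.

-5626.9231 rpm (opposite to input, |ω| = 5626.9231 rpm)

Stage 1 [70T→28T]: ω = 1540.0000×70/28 = 3850.0000 rpm, dir flips to −; running = −3850.0000
Stage 2 [41T→41T]: ω = 3850.0000×41/41 = 3850.0000 rpm, dir flips to +; running = +3850.0000
Stage 3 [95T→65T]: ω = 3850.0000×95/65 = 5626.9231 rpm, dir flips to −; running = −5626.9231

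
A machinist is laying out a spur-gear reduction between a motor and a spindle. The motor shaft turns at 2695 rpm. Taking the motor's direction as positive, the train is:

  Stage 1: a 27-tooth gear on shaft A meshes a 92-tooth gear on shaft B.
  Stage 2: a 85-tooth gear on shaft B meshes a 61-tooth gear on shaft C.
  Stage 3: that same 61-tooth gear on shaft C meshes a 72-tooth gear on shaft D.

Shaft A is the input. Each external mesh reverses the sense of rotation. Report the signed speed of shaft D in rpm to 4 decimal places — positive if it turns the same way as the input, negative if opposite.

Stage 1 [27T→92T]: ω = 2695.0000×27/92 = 790.9239 rpm, dir flips to −; running = −790.9239
Stage 2 [85T→61T]: ω = 790.9239×85/61 = 1102.1071 rpm, dir flips to +; running = +1102.1071
Stage 3 [61T→72T]: ω = 1102.1071×61/72 = 933.7296 rpm, dir flips to −; running = −933.7296

-933.7296 rpm (opposite to input, |ω| = 933.7296 rpm)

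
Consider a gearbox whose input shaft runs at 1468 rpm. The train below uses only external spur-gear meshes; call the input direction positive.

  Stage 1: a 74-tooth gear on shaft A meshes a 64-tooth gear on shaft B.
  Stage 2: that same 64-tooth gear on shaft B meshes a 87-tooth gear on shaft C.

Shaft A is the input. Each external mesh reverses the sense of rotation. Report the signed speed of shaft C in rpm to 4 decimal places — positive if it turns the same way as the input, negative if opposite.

+1248.6437 rpm (same as input, |ω| = 1248.6437 rpm)

Stage 1 [74T→64T]: ω = 1468.0000×74/64 = 1697.3750 rpm, dir flips to −; running = −1697.3750
Stage 2 [64T→87T]: ω = 1697.3750×64/87 = 1248.6437 rpm, dir flips to +; running = +1248.6437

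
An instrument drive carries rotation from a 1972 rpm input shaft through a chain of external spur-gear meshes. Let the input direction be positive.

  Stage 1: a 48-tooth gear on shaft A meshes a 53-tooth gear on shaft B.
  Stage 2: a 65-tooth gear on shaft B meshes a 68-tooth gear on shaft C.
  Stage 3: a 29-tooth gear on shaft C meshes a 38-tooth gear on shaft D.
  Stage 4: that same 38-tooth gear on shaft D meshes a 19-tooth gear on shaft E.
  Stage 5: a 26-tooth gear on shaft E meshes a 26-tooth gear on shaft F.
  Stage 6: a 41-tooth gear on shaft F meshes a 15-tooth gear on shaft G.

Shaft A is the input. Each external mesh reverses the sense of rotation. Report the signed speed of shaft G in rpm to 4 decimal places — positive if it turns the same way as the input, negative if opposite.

+7122.1927 rpm (same as input, |ω| = 7122.1927 rpm)

Stage 1 [48T→53T]: ω = 1972.0000×48/53 = 1785.9623 rpm, dir flips to −; running = −1785.9623
Stage 2 [65T→68T]: ω = 1785.9623×65/68 = 1707.1698 rpm, dir flips to +; running = +1707.1698
Stage 3 [29T→38T]: ω = 1707.1698×29/38 = 1302.8401 rpm, dir flips to −; running = −1302.8401
Stage 4 [38T→19T]: ω = 1302.8401×38/19 = 2605.6802 rpm, dir flips to +; running = +2605.6802
Stage 5 [26T→26T]: ω = 2605.6802×26/26 = 2605.6802 rpm, dir flips to −; running = −2605.6802
Stage 6 [41T→15T]: ω = 2605.6802×41/15 = 7122.1927 rpm, dir flips to +; running = +7122.1927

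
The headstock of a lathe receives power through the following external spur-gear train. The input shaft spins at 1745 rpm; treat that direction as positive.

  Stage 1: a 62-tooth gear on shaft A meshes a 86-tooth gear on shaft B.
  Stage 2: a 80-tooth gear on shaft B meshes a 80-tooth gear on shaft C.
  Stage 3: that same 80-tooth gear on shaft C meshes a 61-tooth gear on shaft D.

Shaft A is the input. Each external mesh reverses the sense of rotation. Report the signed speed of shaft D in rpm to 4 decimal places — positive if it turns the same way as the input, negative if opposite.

-1649.8666 rpm (opposite to input, |ω| = 1649.8666 rpm)

Stage 1 [62T→86T]: ω = 1745.0000×62/86 = 1258.0233 rpm, dir flips to −; running = −1258.0233
Stage 2 [80T→80T]: ω = 1258.0233×80/80 = 1258.0233 rpm, dir flips to +; running = +1258.0233
Stage 3 [80T→61T]: ω = 1258.0233×80/61 = 1649.8666 rpm, dir flips to −; running = −1649.8666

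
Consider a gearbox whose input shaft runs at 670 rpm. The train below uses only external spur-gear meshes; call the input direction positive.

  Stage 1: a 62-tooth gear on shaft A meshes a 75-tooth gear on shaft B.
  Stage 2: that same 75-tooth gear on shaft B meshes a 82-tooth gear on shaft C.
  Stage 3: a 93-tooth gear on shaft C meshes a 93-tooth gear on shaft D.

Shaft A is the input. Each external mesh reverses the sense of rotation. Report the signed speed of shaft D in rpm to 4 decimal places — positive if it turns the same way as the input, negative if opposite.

-506.5854 rpm (opposite to input, |ω| = 506.5854 rpm)

Stage 1 [62T→75T]: ω = 670.0000×62/75 = 553.8667 rpm, dir flips to −; running = −553.8667
Stage 2 [75T→82T]: ω = 553.8667×75/82 = 506.5854 rpm, dir flips to +; running = +506.5854
Stage 3 [93T→93T]: ω = 506.5854×93/93 = 506.5854 rpm, dir flips to −; running = −506.5854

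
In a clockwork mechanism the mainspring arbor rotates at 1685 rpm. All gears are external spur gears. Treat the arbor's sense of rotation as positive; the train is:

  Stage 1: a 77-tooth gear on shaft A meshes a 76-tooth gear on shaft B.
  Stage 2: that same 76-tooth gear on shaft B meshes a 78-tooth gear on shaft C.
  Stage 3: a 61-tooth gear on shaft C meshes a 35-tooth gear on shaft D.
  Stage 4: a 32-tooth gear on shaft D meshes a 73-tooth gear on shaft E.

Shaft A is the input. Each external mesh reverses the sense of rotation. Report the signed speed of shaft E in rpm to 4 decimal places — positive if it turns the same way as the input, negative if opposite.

Stage 1 [77T→76T]: ω = 1685.0000×77/76 = 1707.1711 rpm, dir flips to −; running = −1707.1711
Stage 2 [76T→78T]: ω = 1707.1711×76/78 = 1663.3974 rpm, dir flips to +; running = +1663.3974
Stage 3 [61T→35T]: ω = 1663.3974×61/35 = 2899.0641 rpm, dir flips to −; running = −2899.0641
Stage 4 [32T→73T]: ω = 2899.0641×32/73 = 1270.8226 rpm, dir flips to +; running = +1270.8226

+1270.8226 rpm (same as input, |ω| = 1270.8226 rpm)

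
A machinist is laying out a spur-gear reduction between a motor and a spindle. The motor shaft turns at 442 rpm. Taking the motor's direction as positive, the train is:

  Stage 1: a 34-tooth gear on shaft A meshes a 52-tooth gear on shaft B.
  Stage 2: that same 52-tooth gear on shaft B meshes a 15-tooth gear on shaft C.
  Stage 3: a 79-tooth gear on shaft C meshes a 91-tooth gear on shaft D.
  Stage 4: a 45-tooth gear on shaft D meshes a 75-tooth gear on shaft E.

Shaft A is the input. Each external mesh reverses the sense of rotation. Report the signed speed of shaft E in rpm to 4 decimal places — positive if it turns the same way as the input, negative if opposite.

+521.8514 rpm (same as input, |ω| = 521.8514 rpm)

Stage 1 [34T→52T]: ω = 442.0000×34/52 = 289.0000 rpm, dir flips to −; running = −289.0000
Stage 2 [52T→15T]: ω = 289.0000×52/15 = 1001.8667 rpm, dir flips to +; running = +1001.8667
Stage 3 [79T→91T]: ω = 1001.8667×79/91 = 869.7524 rpm, dir flips to −; running = −869.7524
Stage 4 [45T→75T]: ω = 869.7524×45/75 = 521.8514 rpm, dir flips to +; running = +521.8514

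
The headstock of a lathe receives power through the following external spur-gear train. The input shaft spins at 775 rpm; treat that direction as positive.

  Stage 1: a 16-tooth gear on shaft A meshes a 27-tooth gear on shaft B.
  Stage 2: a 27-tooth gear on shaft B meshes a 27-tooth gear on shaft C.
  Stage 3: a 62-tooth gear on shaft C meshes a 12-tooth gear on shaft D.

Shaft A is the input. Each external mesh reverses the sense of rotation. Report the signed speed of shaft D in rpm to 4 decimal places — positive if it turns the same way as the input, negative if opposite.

-2372.8395 rpm (opposite to input, |ω| = 2372.8395 rpm)

Stage 1 [16T→27T]: ω = 775.0000×16/27 = 459.2593 rpm, dir flips to −; running = −459.2593
Stage 2 [27T→27T]: ω = 459.2593×27/27 = 459.2593 rpm, dir flips to +; running = +459.2593
Stage 3 [62T→12T]: ω = 459.2593×62/12 = 2372.8395 rpm, dir flips to −; running = −2372.8395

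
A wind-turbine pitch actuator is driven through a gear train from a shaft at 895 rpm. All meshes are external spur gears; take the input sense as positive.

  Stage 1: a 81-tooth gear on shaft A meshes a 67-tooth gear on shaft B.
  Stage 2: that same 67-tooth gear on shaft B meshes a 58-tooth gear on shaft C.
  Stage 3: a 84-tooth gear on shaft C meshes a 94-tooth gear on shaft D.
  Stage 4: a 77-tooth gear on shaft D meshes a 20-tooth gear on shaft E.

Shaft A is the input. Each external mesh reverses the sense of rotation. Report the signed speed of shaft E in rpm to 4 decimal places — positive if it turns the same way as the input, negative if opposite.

Stage 1 [81T→67T]: ω = 895.0000×81/67 = 1082.0149 rpm, dir flips to −; running = −1082.0149
Stage 2 [67T→58T]: ω = 1082.0149×67/58 = 1249.9138 rpm, dir flips to +; running = +1249.9138
Stage 3 [84T→94T]: ω = 1249.9138×84/94 = 1116.9442 rpm, dir flips to −; running = −1116.9442
Stage 4 [77T→20T]: ω = 1116.9442×77/20 = 4300.2353 rpm, dir flips to +; running = +4300.2353

+4300.2353 rpm (same as input, |ω| = 4300.2353 rpm)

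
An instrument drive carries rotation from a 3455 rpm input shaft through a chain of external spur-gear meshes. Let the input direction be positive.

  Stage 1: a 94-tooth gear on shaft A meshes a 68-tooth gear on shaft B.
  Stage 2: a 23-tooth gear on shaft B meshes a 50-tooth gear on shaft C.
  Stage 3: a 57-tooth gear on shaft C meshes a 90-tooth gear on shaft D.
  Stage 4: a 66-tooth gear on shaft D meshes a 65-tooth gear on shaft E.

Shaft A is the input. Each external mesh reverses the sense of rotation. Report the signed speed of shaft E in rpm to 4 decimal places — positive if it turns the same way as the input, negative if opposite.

Stage 1 [94T→68T]: ω = 3455.0000×94/68 = 4776.0294 rpm, dir flips to −; running = −4776.0294
Stage 2 [23T→50T]: ω = 4776.0294×23/50 = 2196.9735 rpm, dir flips to +; running = +2196.9735
Stage 3 [57T→90T]: ω = 2196.9735×57/90 = 1391.4166 rpm, dir flips to −; running = −1391.4166
Stage 4 [66T→65T]: ω = 1391.4166×66/65 = 1412.8230 rpm, dir flips to +; running = +1412.8230

+1412.8230 rpm (same as input, |ω| = 1412.8230 rpm)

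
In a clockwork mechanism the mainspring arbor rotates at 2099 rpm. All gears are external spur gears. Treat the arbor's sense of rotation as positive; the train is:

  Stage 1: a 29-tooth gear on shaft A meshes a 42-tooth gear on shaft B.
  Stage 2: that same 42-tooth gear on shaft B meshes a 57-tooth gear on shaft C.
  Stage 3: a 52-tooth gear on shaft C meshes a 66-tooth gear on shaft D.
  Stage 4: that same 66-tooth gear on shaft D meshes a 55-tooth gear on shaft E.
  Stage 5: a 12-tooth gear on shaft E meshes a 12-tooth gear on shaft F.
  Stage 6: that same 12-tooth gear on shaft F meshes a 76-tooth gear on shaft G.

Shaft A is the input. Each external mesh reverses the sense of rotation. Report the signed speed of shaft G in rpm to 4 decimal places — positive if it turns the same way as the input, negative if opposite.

+159.4204 rpm (same as input, |ω| = 159.4204 rpm)

Stage 1 [29T→42T]: ω = 2099.0000×29/42 = 1449.3095 rpm, dir flips to −; running = −1449.3095
Stage 2 [42T→57T]: ω = 1449.3095×42/57 = 1067.9123 rpm, dir flips to +; running = +1067.9123
Stage 3 [52T→66T]: ω = 1067.9123×52/66 = 841.3854 rpm, dir flips to −; running = −841.3854
Stage 4 [66T→55T]: ω = 841.3854×66/55 = 1009.6625 rpm, dir flips to +; running = +1009.6625
Stage 5 [12T→12T]: ω = 1009.6625×12/12 = 1009.6625 rpm, dir flips to −; running = −1009.6625
Stage 6 [12T→76T]: ω = 1009.6625×12/76 = 159.4204 rpm, dir flips to +; running = +159.4204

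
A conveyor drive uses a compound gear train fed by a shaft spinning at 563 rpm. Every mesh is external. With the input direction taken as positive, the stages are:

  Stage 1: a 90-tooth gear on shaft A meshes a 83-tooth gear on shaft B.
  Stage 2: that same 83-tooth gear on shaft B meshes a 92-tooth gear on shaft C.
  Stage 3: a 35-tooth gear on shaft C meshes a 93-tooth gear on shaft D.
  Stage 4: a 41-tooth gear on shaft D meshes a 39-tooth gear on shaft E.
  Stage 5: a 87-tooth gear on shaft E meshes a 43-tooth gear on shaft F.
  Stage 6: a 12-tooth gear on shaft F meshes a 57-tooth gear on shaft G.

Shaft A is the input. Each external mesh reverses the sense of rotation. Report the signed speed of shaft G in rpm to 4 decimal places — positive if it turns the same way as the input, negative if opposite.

+92.8164 rpm (same as input, |ω| = 92.8164 rpm)

Stage 1 [90T→83T]: ω = 563.0000×90/83 = 610.4819 rpm, dir flips to −; running = −610.4819
Stage 2 [83T→92T]: ω = 610.4819×83/92 = 550.7609 rpm, dir flips to +; running = +550.7609
Stage 3 [35T→93T]: ω = 550.7609×35/93 = 207.2756 rpm, dir flips to −; running = −207.2756
Stage 4 [41T→39T]: ω = 207.2756×41/39 = 217.9051 rpm, dir flips to +; running = +217.9051
Stage 5 [87T→43T]: ω = 217.9051×87/43 = 440.8778 rpm, dir flips to −; running = −440.8778
Stage 6 [12T→57T]: ω = 440.8778×12/57 = 92.8164 rpm, dir flips to +; running = +92.8164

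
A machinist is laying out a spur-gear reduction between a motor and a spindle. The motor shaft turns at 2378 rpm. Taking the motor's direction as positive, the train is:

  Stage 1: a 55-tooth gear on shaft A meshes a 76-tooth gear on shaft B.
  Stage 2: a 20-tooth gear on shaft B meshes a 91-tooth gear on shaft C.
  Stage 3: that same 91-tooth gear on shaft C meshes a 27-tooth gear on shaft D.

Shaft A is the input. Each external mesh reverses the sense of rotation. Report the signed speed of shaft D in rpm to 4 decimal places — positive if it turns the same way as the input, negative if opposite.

Stage 1 [55T→76T]: ω = 2378.0000×55/76 = 1720.9211 rpm, dir flips to −; running = −1720.9211
Stage 2 [20T→91T]: ω = 1720.9211×20/91 = 378.2244 rpm, dir flips to +; running = +378.2244
Stage 3 [91T→27T]: ω = 378.2244×91/27 = 1274.7563 rpm, dir flips to −; running = −1274.7563

-1274.7563 rpm (opposite to input, |ω| = 1274.7563 rpm)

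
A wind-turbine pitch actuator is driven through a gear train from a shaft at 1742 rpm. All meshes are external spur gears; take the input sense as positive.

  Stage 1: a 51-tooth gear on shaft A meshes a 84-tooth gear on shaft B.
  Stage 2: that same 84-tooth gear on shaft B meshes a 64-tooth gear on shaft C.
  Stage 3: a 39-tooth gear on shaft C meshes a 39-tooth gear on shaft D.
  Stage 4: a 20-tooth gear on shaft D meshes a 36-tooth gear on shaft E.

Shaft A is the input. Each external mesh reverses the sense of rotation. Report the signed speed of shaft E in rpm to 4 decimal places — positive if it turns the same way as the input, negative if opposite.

Stage 1 [51T→84T]: ω = 1742.0000×51/84 = 1057.6429 rpm, dir flips to −; running = −1057.6429
Stage 2 [84T→64T]: ω = 1057.6429×84/64 = 1388.1562 rpm, dir flips to +; running = +1388.1562
Stage 3 [39T→39T]: ω = 1388.1562×39/39 = 1388.1562 rpm, dir flips to −; running = −1388.1562
Stage 4 [20T→36T]: ω = 1388.1562×20/36 = 771.1979 rpm, dir flips to +; running = +771.1979

+771.1979 rpm (same as input, |ω| = 771.1979 rpm)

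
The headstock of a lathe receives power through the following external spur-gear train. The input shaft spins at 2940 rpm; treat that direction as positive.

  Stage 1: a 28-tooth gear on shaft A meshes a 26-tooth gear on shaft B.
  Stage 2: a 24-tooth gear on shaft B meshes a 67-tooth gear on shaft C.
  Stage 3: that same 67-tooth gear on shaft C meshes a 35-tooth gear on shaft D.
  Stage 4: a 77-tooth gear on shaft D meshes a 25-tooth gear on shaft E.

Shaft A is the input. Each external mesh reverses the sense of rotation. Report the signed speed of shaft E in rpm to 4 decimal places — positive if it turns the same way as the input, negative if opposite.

+6686.9169 rpm (same as input, |ω| = 6686.9169 rpm)

Stage 1 [28T→26T]: ω = 2940.0000×28/26 = 3166.1538 rpm, dir flips to −; running = −3166.1538
Stage 2 [24T→67T]: ω = 3166.1538×24/67 = 1134.1447 rpm, dir flips to +; running = +1134.1447
Stage 3 [67T→35T]: ω = 1134.1447×67/35 = 2171.0769 rpm, dir flips to −; running = −2171.0769
Stage 4 [77T→25T]: ω = 2171.0769×77/25 = 6686.9169 rpm, dir flips to +; running = +6686.9169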